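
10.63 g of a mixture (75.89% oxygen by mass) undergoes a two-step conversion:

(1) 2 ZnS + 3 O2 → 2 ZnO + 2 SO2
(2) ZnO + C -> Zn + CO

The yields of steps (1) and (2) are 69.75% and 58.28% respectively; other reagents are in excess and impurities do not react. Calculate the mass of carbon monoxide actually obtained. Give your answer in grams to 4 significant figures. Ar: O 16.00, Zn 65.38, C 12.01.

1.914 g

Pure O2 = 10.63 × 0.7589 = 8.0671 g.
M(O2) = 2(16.00) = 32.00 g/mol.
M(CO) = 12.01 + 16.00 = 28.01 g/mol.
n(O2) = 8.0671 / 32.00 = 0.25210 mol.
Step 1 (O2:ZnO = 3:2): theoretical n(ZnO) = 0.16806 mol; at 69.75% yield, n(ZnO) = 0.11723 mol.
Step 2 (ZnO:CO = 1:1): theoretical n(CO) = 0.11723 mol, so theoretical mass = 0.11723 × 28.01 = 3.2835 g.
At 58.28% yield, actual mass of CO = 3.2835 × 0.5828 = 1.9136 g.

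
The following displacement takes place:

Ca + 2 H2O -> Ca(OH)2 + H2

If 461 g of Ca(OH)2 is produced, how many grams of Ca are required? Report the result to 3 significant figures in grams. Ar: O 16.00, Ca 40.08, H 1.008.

249 g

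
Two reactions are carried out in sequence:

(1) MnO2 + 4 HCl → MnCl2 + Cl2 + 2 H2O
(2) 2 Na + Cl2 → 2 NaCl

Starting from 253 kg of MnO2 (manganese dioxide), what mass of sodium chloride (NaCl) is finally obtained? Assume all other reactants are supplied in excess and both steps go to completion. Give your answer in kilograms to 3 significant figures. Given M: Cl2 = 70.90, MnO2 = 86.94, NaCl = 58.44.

253 kg = 253000 g.
n(MnO2) = 253000 / 86.94 = 2910 mol.
Step 1 gives a 1:1 ratio of MnO2 to Cl2, so n(Cl2) = 2910 mol.
In step 2 the Cl2:NaCl ratio is 1:2, so n(NaCl) = 5820 mol.
Mass of NaCl = 5820 × 58.44 = 340100 g = 340 kg.

340 kg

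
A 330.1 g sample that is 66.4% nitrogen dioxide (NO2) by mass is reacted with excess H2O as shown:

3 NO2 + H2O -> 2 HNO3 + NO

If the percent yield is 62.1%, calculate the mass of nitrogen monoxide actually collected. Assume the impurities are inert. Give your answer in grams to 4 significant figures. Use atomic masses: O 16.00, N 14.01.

29.59 g

Pure NO2 available = 330.1 g × 0.664 = 219.19 g.
M(NO2) = 14.01 + 2(16.00) = 46.01 g/mol.
M(NO) = 14.01 + 16.00 = 30.01 g/mol.
n(NO2) = 219.19 g / 46.01 g/mol = 4.7639 mol.
From the equation the NO2:NO mole ratio is 3:1, so n(NO) = 4.7639 × 1/3 = 1.5880 mol.
Mass of NO = 1.5880 mol × 30.01 g/mol = 47.655 g.
Actual mass collected = 47.655 g × 0.621 = 29.594 g.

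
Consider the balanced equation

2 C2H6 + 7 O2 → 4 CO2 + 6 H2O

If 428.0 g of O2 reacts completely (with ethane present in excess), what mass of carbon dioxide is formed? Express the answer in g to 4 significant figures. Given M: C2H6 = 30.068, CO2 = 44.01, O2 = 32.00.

336.4 g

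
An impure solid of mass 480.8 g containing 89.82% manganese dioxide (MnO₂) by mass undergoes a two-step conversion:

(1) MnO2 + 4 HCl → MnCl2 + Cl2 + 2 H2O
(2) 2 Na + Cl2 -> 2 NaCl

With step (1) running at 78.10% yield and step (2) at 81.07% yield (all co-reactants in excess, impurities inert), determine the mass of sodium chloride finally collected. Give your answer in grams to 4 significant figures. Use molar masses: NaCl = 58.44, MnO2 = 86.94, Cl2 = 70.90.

367.6 g

Pure MnO2 = 480.8 × 0.8982 = 431.85 g.
n(MnO2) = 431.85 / 86.94 = 4.9673 mol.
Step 1 (MnO2:Cl2 = 1:1): theoretical n(Cl2) = 4.9673 mol; at 78.10% yield, n(Cl2) = 3.8794 mol.
Step 2 (Cl2:NaCl = 1:2): theoretical n(NaCl) = 7.7589 mol, so theoretical mass = 7.7589 × 58.44 = 453.43 g.
At 81.07% yield, actual mass of NaCl = 453.43 × 0.8107 = 367.59 g.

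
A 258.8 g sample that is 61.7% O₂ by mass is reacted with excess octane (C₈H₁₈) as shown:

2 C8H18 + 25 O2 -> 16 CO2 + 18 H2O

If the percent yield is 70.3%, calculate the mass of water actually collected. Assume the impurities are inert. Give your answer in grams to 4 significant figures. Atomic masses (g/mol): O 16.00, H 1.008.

45.50 g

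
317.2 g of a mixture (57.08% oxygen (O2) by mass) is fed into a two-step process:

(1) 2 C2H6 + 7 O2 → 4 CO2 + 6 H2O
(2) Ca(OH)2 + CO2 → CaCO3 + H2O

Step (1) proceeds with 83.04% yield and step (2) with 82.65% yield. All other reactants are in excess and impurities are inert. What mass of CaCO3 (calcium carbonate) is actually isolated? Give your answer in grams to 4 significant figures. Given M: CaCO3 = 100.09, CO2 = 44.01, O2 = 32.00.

Pure O2 = 317.2 × 0.5708 = 181.06 g.
n(O2) = 181.06 / 32.00 = 5.6581 mol.
Step 1 (O2:CO2 = 7:4): theoretical n(CO2) = 3.2332 mol; at 83.04% yield, n(CO2) = 2.6848 mol.
Step 2 (CO2:CaCO3 = 1:1): theoretical n(CaCO3) = 2.6848 mol, so theoretical mass = 2.6848 × 100.09 = 268.72 g.
At 82.65% yield, actual mass of CaCO3 = 268.72 × 0.8265 = 222.10 g.

222.1 g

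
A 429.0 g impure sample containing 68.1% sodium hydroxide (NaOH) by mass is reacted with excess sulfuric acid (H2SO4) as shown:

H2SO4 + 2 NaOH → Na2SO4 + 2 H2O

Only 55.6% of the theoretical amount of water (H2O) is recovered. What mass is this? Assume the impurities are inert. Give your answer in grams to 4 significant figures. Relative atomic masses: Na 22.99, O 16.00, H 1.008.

Pure NaOH available = 429.0 g × 0.681 = 292.15 g.
M(NaOH) = 22.99 + 16.00 + 1.008 = 39.998 g/mol.
M(H2O) = 2(1.008) + 16.00 = 18.016 g/mol.
n(NaOH) = 292.15 g / 39.998 g/mol = 7.3041 mol.
From the equation the NaOH:H2O mole ratio is 2:2, so n(H2O) = 7.3041 × 2/2 = 7.3041 mol.
Mass of H2O = 7.3041 mol × 18.016 g/mol = 131.59 g.
Actual mass collected = 131.59 g × 0.556 = 73.164 g.

73.16 g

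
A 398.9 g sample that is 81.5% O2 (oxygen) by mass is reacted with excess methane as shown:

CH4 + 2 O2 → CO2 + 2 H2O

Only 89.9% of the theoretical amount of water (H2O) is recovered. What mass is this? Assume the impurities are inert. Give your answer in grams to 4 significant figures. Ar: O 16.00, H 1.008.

Pure O2 available = 398.9 g × 0.815 = 325.10 g.
M(O2) = 2(16.00) = 32.00 g/mol.
M(H2O) = 2(1.008) + 16.00 = 18.016 g/mol.
n(O2) = 325.10 g / 32.00 g/mol = 10.159 mol.
From the equation the O2:H2O mole ratio is 2:2, so n(H2O) = 10.159 × 2/2 = 10.159 mol.
Mass of H2O = 10.159 mol × 18.016 g/mol = 183.03 g.
Actual mass collected = 183.03 g × 0.899 = 164.55 g.

164.5 g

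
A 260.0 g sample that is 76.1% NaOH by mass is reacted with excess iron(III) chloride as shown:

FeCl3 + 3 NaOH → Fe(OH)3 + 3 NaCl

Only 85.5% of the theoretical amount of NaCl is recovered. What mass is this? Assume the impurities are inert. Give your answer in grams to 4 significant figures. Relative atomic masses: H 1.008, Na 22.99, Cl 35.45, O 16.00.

Pure NaOH available = 260.0 g × 0.761 = 197.86 g.
M(NaOH) = 22.99 + 16.00 + 1.008 = 39.998 g/mol.
M(NaCl) = 22.99 + 35.45 = 58.44 g/mol.
n(NaOH) = 197.86 g / 39.998 g/mol = 4.9467 mol.
From the equation the NaOH:NaCl mole ratio is 3:3, so n(NaCl) = 4.9467 × 3/3 = 4.9467 mol.
Mass of NaCl = 4.9467 mol × 58.44 g/mol = 289.09 g.
Actual mass collected = 289.09 g × 0.855 = 247.17 g.

247.2 g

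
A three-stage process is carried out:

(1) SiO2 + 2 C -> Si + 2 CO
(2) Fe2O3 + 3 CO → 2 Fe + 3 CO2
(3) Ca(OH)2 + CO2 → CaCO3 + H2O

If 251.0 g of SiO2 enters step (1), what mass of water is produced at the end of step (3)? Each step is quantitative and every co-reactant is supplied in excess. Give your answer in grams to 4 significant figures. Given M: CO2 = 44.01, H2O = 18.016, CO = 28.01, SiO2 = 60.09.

150.5 g

n(SiO2) = 251.0 / 60.09 = 4.1771 mol.
Reaction (1): SiO2→CO ratio 1:2 ⇒ n(CO) = 8.3541 mol.
Reaction (2): CO→CO2 ratio 3:3 ⇒ n(CO2) = 8.3541 mol.
Reaction (3): CO2→H2O ratio 1:1 ⇒ n(H2O) = 8.3541 mol.
Mass of H2O = 8.3541 × 18.016 = 150.51 g.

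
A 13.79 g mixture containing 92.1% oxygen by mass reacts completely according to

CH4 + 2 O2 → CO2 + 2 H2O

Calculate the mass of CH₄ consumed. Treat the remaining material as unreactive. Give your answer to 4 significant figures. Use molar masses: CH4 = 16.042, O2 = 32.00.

3.183 g

Mass of pure O2 = 13.79 g × 0.921 = 12.701 g.
n(O2) = 12.701 g / 32.00 g/mol = 0.39689 mol.
From the equation the O2:CH4 mole ratio is 2:1, so n(CH4) = 0.39689 × 1/2 = 0.19845 mol.
Mass of CH4 = 0.19845 mol × 16.042 g/mol = 3.1835 g.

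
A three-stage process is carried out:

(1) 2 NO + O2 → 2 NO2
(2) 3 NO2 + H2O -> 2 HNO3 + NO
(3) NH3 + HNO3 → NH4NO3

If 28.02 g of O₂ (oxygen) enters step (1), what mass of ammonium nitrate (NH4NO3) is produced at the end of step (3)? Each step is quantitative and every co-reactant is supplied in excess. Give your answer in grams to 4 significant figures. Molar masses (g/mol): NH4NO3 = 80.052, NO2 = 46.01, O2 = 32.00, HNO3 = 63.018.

93.46 g

n(O2) = 28.02 / 32.00 = 0.87562 mol.
Reaction (1): O2→NO2 ratio 1:2 ⇒ n(NO2) = 1.7512 mol.
Reaction (2): NO2→HNO3 ratio 3:2 ⇒ n(HNO3) = 1.1675 mol.
Reaction (3): HNO3→NH4NO3 ratio 1:1 ⇒ n(NH4NO3) = 1.1675 mol.
Mass of NH4NO3 = 1.1675 × 80.052 = 93.461 g.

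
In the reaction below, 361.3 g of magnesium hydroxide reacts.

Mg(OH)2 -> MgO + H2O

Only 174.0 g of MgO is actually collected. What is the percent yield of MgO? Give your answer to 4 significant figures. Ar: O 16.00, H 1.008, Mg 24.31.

M(Mg(OH)2) = 24.31 + 2(16.00) + 2(1.008) = 58.326 g/mol.
M(MgO) = 24.31 + 16.00 = 40.31 g/mol.
n(Mg(OH)2) = 361.30 g / 58.326 g/mol = 6.1945 mol.
From the equation the Mg(OH)2:MgO mole ratio is 1:1, so n(MgO) = 6.1945 × 1/1 = 6.1945 mol.
Mass of MgO = 6.1945 mol × 40.31 g/mol = 249.70 g.
This is the theoretical yield. Percent yield = 174.0 g / 249.70 g × 100% = 69.684%.

69.68 %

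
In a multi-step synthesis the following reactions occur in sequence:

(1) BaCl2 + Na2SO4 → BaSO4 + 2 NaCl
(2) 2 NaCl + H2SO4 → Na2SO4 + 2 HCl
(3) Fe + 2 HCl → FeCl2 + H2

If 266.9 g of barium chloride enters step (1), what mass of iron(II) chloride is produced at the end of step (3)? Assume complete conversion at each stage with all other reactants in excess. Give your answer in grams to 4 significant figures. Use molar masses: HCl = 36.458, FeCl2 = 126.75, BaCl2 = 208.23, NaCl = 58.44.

162.5 g

n(BaCl2) = 266.9 / 208.23 = 1.2818 mol.
Reaction (1): BaCl2→NaCl ratio 1:2 ⇒ n(NaCl) = 2.5635 mol.
Reaction (2): NaCl→HCl ratio 2:2 ⇒ n(HCl) = 2.5635 mol.
Reaction (3): HCl→FeCl2 ratio 2:1 ⇒ n(FeCl2) = 1.2818 mol.
Mass of FeCl2 = 1.2818 × 126.75 = 162.46 g.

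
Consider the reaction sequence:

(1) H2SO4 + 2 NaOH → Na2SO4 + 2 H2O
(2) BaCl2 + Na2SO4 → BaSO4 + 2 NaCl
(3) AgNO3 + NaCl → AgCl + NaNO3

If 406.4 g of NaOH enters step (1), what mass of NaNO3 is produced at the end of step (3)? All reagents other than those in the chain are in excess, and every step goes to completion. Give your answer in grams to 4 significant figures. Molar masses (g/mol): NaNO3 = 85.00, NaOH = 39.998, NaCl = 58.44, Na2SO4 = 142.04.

863.6 g

n(NaOH) = 406.4 / 39.998 = 10.161 mol.
Reaction (1): NaOH→Na2SO4 ratio 2:1 ⇒ n(Na2SO4) = 5.0803 mol.
Reaction (2): Na2SO4→NaCl ratio 1:2 ⇒ n(NaCl) = 10.161 mol.
Reaction (3): NaCl→NaNO3 ratio 1:1 ⇒ n(NaNO3) = 10.161 mol.
Mass of NaNO3 = 10.161 × 85.00 = 863.64 g.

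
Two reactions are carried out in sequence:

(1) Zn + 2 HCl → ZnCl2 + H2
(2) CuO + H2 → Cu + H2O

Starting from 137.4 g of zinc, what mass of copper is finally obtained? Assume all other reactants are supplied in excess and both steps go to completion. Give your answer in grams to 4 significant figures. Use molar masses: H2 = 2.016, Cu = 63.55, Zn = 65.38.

133.6 g

n(Zn) = 137.40 / 65.38 = 2.1016 mol.
Step 1 gives a 1:1 ratio of Zn to H2, so n(H2) = 2.1016 mol.
In step 2 the H2:Cu ratio is 1:1, so n(Cu) = 2.1016 mol.
Mass of Cu = 2.1016 × 63.55 = 133.55 g.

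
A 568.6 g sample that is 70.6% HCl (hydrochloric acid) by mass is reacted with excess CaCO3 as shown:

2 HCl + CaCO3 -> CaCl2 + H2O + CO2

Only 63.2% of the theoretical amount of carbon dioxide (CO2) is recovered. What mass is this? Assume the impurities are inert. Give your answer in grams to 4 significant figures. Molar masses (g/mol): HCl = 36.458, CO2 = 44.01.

Pure HCl available = 568.6 g × 0.706 = 401.43 g.
n(HCl) = 401.43 g / 36.458 g/mol = 11.011 mol.
From the equation the HCl:CO2 mole ratio is 2:1, so n(CO2) = 11.011 × 1/2 = 5.5054 mol.
Mass of CO2 = 5.5054 mol × 44.01 g/mol = 242.29 g.
Actual mass collected = 242.29 g × 0.632 = 153.13 g.

153.1 g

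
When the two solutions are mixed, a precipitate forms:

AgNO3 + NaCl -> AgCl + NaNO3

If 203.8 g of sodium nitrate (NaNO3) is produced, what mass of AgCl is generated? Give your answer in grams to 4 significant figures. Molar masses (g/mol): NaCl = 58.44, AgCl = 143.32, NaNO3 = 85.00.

343.6 g

n(NaNO3) = 203.80 g / 85.00 g/mol = 2.3976 mol.
From the equation the NaNO3:AgCl mole ratio is 1:1, so n(AgCl) = 2.3976 × 1/1 = 2.3976 mol.
Mass of AgCl = 2.3976 mol × 143.32 g/mol = 343.63 g.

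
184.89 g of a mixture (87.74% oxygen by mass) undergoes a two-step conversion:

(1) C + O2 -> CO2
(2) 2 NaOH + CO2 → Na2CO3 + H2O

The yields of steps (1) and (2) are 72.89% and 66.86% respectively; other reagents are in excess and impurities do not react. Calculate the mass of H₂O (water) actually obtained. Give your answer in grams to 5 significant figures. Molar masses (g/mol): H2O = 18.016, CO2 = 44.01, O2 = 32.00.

Pure O2 = 184.89 × 0.8774 = 162.222 g.
n(O2) = 162.222 / 32.00 = 5.06945 mol.
Step 1 (O2:CO2 = 1:1): theoretical n(CO2) = 5.06945 mol; at 72.89% yield, n(CO2) = 3.69512 mol.
Step 2 (CO2:H2O = 1:1): theoretical n(H2O) = 3.69512 mol, so theoretical mass = 3.69512 × 18.016 = 66.5714 g.
At 66.86% yield, actual mass of H2O = 66.5714 × 0.6686 = 44.5096 g.

44.510 g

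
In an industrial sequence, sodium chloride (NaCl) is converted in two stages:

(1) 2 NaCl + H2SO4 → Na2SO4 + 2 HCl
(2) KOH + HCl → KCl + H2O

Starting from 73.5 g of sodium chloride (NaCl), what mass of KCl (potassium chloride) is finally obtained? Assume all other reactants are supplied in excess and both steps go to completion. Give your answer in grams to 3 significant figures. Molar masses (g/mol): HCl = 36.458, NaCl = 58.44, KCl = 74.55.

93.8 g

n(NaCl) = 73.50 / 58.44 = 1.258 mol.
Step 1 gives a 2:2 ratio of NaCl to HCl, so n(HCl) = 1.258 mol.
In step 2 the HCl:KCl ratio is 1:1, so n(KCl) = 1.258 mol.
Mass of KCl = 1.258 × 74.55 = 93.76 g.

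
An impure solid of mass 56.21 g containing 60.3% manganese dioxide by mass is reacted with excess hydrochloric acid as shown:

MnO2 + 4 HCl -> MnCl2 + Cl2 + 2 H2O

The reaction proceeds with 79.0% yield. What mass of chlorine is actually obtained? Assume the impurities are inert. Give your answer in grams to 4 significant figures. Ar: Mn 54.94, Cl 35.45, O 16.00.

Pure MnO2 available = 56.21 g × 0.603 = 33.895 g.
M(MnO2) = 54.94 + 2(16.00) = 86.94 g/mol.
M(Cl2) = 2(35.45) = 70.90 g/mol.
n(MnO2) = 33.895 g / 86.94 g/mol = 0.38986 mol.
From the equation the MnO2:Cl2 mole ratio is 1:1, so n(Cl2) = 0.38986 × 1/1 = 0.38986 mol.
Mass of Cl2 = 0.38986 mol × 70.90 g/mol = 27.641 g.
Actual mass collected = 27.641 g × 0.790 = 21.837 g.

21.84 g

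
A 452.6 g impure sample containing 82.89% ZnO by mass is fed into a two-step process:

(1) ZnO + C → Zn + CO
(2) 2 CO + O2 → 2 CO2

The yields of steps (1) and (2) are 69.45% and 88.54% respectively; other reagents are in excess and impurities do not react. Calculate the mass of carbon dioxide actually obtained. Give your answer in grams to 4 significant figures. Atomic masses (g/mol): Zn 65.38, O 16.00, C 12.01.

Pure ZnO = 452.6 × 0.8289 = 375.16 g.
M(ZnO) = 65.38 + 16.00 = 81.38 g/mol.
M(CO2) = 12.01 + 2(16.00) = 44.01 g/mol.
n(ZnO) = 375.16 / 81.38 = 4.6100 mol.
Step 1 (ZnO:CO = 1:1): theoretical n(CO) = 4.6100 mol; at 69.45% yield, n(CO) = 3.2016 mol.
Step 2 (CO:CO2 = 2:2): theoretical n(CO2) = 3.2016 mol, so theoretical mass = 3.2016 × 44.01 = 140.90 g.
At 88.54% yield, actual mass of CO2 = 140.90 × 0.8854 = 124.76 g.

124.8 g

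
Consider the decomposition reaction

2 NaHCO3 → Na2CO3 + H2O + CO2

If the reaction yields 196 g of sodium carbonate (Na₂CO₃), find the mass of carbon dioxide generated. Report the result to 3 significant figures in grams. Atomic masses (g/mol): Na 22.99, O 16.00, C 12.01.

81.4 g

M(Na2CO3) = 2(22.99) + 12.01 + 3(16.00) = 105.99 g/mol.
M(CO2) = 12.01 + 2(16.00) = 44.01 g/mol.
n(Na2CO3) = 196.0 g / 105.99 g/mol = 1.849 mol.
From the equation the Na2CO3:CO2 mole ratio is 1:1, so n(CO2) = 1.849 × 1/1 = 1.849 mol.
Mass of CO2 = 1.849 mol × 44.01 g/mol = 81.38 g.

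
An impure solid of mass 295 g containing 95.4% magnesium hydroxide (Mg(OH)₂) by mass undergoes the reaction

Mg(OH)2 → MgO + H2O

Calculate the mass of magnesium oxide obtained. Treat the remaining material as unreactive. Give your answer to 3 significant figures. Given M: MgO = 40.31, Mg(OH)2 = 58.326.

195 g

Mass of pure Mg(OH)2 = 295 g × 0.954 = 281.4 g.
n(Mg(OH)2) = 281.4 g / 58.326 g/mol = 4.825 mol.
From the equation the Mg(OH)2:MgO mole ratio is 1:1, so n(MgO) = 4.825 × 1/1 = 4.825 mol.
Mass of MgO = 4.825 mol × 40.31 g/mol = 194.5 g.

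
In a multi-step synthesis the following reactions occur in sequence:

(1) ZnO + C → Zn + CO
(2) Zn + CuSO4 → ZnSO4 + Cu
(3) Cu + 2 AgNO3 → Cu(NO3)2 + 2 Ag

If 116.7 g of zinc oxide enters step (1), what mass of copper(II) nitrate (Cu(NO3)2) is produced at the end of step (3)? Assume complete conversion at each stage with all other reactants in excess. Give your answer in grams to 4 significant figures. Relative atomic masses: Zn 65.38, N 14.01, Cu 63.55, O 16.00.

M(ZnO) = 65.38 + 16.00 = 81.38 g/mol.
M(Cu(NO3)2) = 63.55 + 2(14.01) + 6(16.00) = 187.57 g/mol.
n(ZnO) = 116.7 / 81.38 = 1.4340 mol.
Reaction (1): ZnO→Zn ratio 1:1 ⇒ n(Zn) = 1.4340 mol.
Reaction (2): Zn→Cu ratio 1:1 ⇒ n(Cu) = 1.4340 mol.
Reaction (3): Cu→Cu(NO3)2 ratio 1:1 ⇒ n(Cu(NO3)2) = 1.4340 mol.
Mass of Cu(NO3)2 = 1.4340 × 187.57 = 268.98 g.

269.0 g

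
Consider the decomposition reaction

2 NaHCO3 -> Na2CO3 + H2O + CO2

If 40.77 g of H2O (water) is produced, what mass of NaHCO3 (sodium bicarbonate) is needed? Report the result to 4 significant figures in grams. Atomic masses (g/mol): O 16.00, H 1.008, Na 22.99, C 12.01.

M(H2O) = 2(1.008) + 16.00 = 18.016 g/mol.
M(NaHCO3) = 22.99 + 1.008 + 12.01 + 3(16.00) = 84.008 g/mol.
n(H2O) = 40.770 g / 18.016 g/mol = 2.2630 mol.
From the equation the H2O:NaHCO3 mole ratio is 1:2, so n(NaHCO3) = 2.2630 × 2/1 = 4.5260 mol.
Mass of NaHCO3 = 4.5260 mol × 84.008 g/mol = 380.22 g.

380.2 g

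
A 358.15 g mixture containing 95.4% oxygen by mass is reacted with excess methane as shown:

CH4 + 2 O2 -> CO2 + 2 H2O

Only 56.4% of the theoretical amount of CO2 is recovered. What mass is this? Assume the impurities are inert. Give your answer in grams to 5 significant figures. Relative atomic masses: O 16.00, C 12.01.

132.51 g

Pure O2 available = 358.15 g × 0.954 = 341.675 g.
M(O2) = 2(16.00) = 32.00 g/mol.
M(CO2) = 12.01 + 2(16.00) = 44.01 g/mol.
n(O2) = 341.675 g / 32.00 g/mol = 10.6773 mol.
From the equation the O2:CO2 mole ratio is 2:1, so n(CO2) = 10.6773 × 1/2 = 5.33867 mol.
Mass of CO2 = 5.33867 mol × 44.01 g/mol = 234.955 g.
Actual mass collected = 234.955 g × 0.564 = 132.515 g.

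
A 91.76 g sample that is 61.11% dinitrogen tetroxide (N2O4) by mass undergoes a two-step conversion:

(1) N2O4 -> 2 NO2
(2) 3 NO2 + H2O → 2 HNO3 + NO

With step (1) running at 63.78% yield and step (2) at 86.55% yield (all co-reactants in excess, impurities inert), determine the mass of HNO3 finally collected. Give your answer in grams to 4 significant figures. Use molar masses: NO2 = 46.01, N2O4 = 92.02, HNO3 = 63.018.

Pure N2O4 = 91.76 × 0.6111 = 56.075 g.
n(N2O4) = 56.075 / 92.02 = 0.60937 mol.
Step 1 (N2O4:NO2 = 1:2): theoretical n(NO2) = 1.2187 mol; at 63.78% yield, n(NO2) = 0.77732 mol.
Step 2 (NO2:HNO3 = 3:2): theoretical n(HNO3) = 0.51821 mol, so theoretical mass = 0.51821 × 63.018 = 32.657 g.
At 86.55% yield, actual mass of HNO3 = 32.657 × 0.8655 = 28.264 g.

28.26 g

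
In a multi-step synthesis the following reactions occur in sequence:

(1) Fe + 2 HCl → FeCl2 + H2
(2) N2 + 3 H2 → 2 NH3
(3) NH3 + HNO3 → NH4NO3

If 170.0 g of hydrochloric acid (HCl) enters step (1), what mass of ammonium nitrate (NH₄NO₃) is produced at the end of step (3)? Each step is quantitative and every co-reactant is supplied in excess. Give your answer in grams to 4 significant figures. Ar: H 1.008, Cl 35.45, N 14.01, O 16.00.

M(HCl) = 1.008 + 35.45 = 36.458 g/mol.
M(NH4NO3) = 2(14.01) + 4(1.008) + 3(16.00) = 80.052 g/mol.
n(HCl) = 170.0 / 36.458 = 4.6629 mol.
Reaction (1): HCl→H2 ratio 2:1 ⇒ n(H2) = 2.3314 mol.
Reaction (2): H2→NH3 ratio 3:2 ⇒ n(NH3) = 1.5543 mol.
Reaction (3): NH3→NH4NO3 ratio 1:1 ⇒ n(NH4NO3) = 1.5543 mol.
Mass of NH4NO3 = 1.5543 × 80.052 = 124.42 g.

124.4 g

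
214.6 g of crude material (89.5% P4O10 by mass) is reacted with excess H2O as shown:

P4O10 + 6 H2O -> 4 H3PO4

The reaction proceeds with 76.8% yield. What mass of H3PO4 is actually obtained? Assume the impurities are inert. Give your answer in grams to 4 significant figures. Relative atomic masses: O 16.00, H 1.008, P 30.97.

Pure P4O10 available = 214.6 g × 0.895 = 192.07 g.
M(P4O10) = 4(30.97) + 10(16.00) = 283.88 g/mol.
M(H3PO4) = 3(1.008) + 30.97 + 4(16.00) = 97.994 g/mol.
n(P4O10) = 192.07 g / 283.88 g/mol = 0.67658 mol.
From the equation the P4O10:H3PO4 mole ratio is 1:4, so n(H3PO4) = 0.67658 × 4/1 = 2.7063 mol.
Mass of H3PO4 = 2.7063 mol × 97.994 g/mol = 265.20 g.
Actual mass collected = 265.20 g × 0.768 = 203.68 g.

203.7 g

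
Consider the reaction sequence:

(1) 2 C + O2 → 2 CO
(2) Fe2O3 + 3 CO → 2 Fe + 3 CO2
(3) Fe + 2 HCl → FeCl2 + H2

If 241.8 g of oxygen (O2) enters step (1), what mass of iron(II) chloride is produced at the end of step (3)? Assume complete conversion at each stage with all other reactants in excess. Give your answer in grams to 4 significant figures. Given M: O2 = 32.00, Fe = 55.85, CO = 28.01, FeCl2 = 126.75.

n(O2) = 241.8 / 32.00 = 7.5563 mol.
Reaction (1): O2→CO ratio 1:2 ⇒ n(CO) = 15.113 mol.
Reaction (2): CO→Fe ratio 3:2 ⇒ n(Fe) = 10.075 mol.
Reaction (3): Fe→FeCl2 ratio 1:1 ⇒ n(FeCl2) = 10.075 mol.
Mass of FeCl2 = 10.075 × 126.75 = 1277.0 g.

1277 g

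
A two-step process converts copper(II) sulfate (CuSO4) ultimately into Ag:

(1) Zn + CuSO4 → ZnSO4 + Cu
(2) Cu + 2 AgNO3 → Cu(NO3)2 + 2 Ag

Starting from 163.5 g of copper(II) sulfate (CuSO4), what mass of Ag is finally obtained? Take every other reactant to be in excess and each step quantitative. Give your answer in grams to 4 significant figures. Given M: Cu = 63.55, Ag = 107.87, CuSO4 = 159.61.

221.0 g

n(CuSO4) = 163.50 / 159.61 = 1.0244 mol.
Step 1 gives a 1:1 ratio of CuSO4 to Cu, so n(Cu) = 1.0244 mol.
In step 2 the Cu:Ag ratio is 1:2, so n(Ag) = 2.0487 mol.
Mass of Ag = 2.0487 × 107.87 = 221.00 g.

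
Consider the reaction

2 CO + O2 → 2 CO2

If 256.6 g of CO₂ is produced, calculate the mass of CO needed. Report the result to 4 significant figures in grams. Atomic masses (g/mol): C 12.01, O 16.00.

163.3 g

M(CO2) = 12.01 + 2(16.00) = 44.01 g/mol.
M(CO) = 12.01 + 16.00 = 28.01 g/mol.
n(CO2) = 256.60 g / 44.01 g/mol = 5.8305 mol.
From the equation the CO2:CO mole ratio is 2:2, so n(CO) = 5.8305 × 2/2 = 5.8305 mol.
Mass of CO = 5.8305 mol × 28.01 g/mol = 163.31 g.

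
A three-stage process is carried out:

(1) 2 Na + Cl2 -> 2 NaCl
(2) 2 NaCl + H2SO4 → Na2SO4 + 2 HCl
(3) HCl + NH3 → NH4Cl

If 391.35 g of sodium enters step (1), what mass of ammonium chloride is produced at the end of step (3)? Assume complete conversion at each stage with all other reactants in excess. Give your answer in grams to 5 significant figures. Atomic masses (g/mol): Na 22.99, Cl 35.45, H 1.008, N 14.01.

M(Na) = 22.99 g/mol.
M(NH4Cl) = 14.01 + 4(1.008) + 35.45 = 53.492 g/mol.
n(Na) = 391.35 / 22.99 = 17.0226 mol.
Reaction (1): Na→NaCl ratio 2:2 ⇒ n(NaCl) = 17.0226 mol.
Reaction (2): NaCl→HCl ratio 2:2 ⇒ n(HCl) = 17.0226 mol.
Reaction (3): HCl→NH4Cl ratio 1:1 ⇒ n(NH4Cl) = 17.0226 mol.
Mass of NH4Cl = 17.0226 × 53.492 = 910.574 g.

910.57 g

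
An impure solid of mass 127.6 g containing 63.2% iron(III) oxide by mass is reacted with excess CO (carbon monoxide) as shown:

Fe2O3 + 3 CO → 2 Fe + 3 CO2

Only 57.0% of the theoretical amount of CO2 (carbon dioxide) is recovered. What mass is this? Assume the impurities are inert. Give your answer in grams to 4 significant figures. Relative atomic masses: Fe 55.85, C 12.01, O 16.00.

38.00 g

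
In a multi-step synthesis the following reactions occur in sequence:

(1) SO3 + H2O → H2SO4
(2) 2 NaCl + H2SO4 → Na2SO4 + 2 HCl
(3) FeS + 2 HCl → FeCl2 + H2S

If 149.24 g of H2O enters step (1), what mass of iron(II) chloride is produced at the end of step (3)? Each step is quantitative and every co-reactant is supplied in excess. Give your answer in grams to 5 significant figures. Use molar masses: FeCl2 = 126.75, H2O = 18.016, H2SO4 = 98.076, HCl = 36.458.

n(H2O) = 149.24 / 18.016 = 8.28375 mol.
Reaction (1): H2O→H2SO4 ratio 1:1 ⇒ n(H2SO4) = 8.28375 mol.
Reaction (2): H2SO4→HCl ratio 1:2 ⇒ n(HCl) = 16.5675 mol.
Reaction (3): HCl→FeCl2 ratio 2:1 ⇒ n(FeCl2) = 8.28375 mol.
Mass of FeCl2 = 8.28375 × 126.75 = 1049.97 g.

1050.0 g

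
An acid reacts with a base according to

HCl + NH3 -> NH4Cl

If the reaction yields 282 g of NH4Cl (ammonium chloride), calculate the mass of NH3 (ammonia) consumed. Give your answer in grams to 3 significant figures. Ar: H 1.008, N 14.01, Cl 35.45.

89.8 g

M(NH4Cl) = 14.01 + 4(1.008) + 35.45 = 53.492 g/mol.
M(NH3) = 14.01 + 3(1.008) = 17.034 g/mol.
n(NH4Cl) = 282.0 g / 53.492 g/mol = 5.272 mol.
From the equation the NH4Cl:NH3 mole ratio is 1:1, so n(NH3) = 5.272 × 1/1 = 5.272 mol.
Mass of NH3 = 5.272 mol × 17.034 g/mol = 89.80 g.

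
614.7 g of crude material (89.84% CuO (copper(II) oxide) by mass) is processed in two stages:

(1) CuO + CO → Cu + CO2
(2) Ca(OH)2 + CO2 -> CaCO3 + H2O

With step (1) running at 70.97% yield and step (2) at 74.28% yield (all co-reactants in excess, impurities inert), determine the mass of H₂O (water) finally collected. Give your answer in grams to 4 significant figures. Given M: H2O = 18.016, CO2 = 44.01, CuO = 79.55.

65.93 g

Pure CuO = 614.7 × 0.8984 = 552.25 g.
n(CuO) = 552.25 / 79.55 = 6.9421 mol.
Step 1 (CuO:CO2 = 1:1): theoretical n(CO2) = 6.9421 mol; at 70.97% yield, n(CO2) = 4.9268 mol.
Step 2 (CO2:H2O = 1:1): theoretical n(H2O) = 4.9268 mol, so theoretical mass = 4.9268 × 18.016 = 88.762 g.
At 74.28% yield, actual mass of H2O = 88.762 × 0.7428 = 65.932 g.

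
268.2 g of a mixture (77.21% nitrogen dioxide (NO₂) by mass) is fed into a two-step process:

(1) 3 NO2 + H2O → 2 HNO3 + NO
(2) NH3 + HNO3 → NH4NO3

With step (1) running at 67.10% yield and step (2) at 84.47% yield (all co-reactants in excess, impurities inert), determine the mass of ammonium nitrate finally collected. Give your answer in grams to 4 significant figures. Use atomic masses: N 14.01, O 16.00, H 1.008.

Pure NO2 = 268.2 × 0.7721 = 207.08 g.
M(NO2) = 14.01 + 2(16.00) = 46.01 g/mol.
M(NH4NO3) = 2(14.01) + 4(1.008) + 3(16.00) = 80.052 g/mol.
n(NO2) = 207.08 / 46.01 = 4.5007 mol.
Step 1 (NO2:HNO3 = 3:2): theoretical n(HNO3) = 3.0005 mol; at 67.10% yield, n(HNO3) = 2.0133 mol.
Step 2 (HNO3:NH4NO3 = 1:1): theoretical n(NH4NO3) = 2.0133 mol, so theoretical mass = 2.0133 × 80.052 = 161.17 g.
At 84.47% yield, actual mass of NH4NO3 = 161.17 × 0.8447 = 136.14 g.

136.1 g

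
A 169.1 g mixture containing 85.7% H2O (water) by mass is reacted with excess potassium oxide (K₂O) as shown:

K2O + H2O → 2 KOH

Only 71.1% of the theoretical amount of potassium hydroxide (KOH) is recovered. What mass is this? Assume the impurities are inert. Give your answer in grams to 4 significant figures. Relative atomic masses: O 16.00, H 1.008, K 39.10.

641.8 g

Pure H2O available = 169.1 g × 0.857 = 144.92 g.
M(H2O) = 2(1.008) + 16.00 = 18.016 g/mol.
M(KOH) = 39.10 + 16.00 + 1.008 = 56.108 g/mol.
n(H2O) = 144.92 g / 18.016 g/mol = 8.0439 mol.
From the equation the H2O:KOH mole ratio is 1:2, so n(KOH) = 8.0439 × 2/1 = 16.088 mol.
Mass of KOH = 16.088 mol × 56.108 g/mol = 902.65 g.
Actual mass collected = 902.65 g × 0.711 = 641.79 g.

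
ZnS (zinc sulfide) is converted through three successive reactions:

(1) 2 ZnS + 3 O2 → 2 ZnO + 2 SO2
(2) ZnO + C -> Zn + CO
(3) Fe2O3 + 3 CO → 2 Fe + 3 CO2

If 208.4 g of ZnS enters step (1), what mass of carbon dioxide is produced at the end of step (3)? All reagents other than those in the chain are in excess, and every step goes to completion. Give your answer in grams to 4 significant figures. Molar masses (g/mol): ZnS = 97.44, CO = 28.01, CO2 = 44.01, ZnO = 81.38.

94.13 g

n(ZnS) = 208.4 / 97.44 = 2.1388 mol.
Reaction (1): ZnS→ZnO ratio 2:2 ⇒ n(ZnO) = 2.1388 mol.
Reaction (2): ZnO→CO ratio 1:1 ⇒ n(CO) = 2.1388 mol.
Reaction (3): CO→CO2 ratio 3:3 ⇒ n(CO2) = 2.1388 mol.
Mass of CO2 = 2.1388 × 44.01 = 94.126 g.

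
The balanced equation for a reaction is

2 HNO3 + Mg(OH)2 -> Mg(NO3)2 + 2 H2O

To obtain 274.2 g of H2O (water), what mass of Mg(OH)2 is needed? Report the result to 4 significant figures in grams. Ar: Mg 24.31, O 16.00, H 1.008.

443.9 g

M(H2O) = 2(1.008) + 16.00 = 18.016 g/mol.
M(Mg(OH)2) = 24.31 + 2(16.00) + 2(1.008) = 58.326 g/mol.
n(H2O) = 274.20 g / 18.016 g/mol = 15.220 mol.
From the equation the H2O:Mg(OH)2 mole ratio is 2:1, so n(Mg(OH)2) = 15.220 × 1/2 = 7.6099 mol.
Mass of Mg(OH)2 = 7.6099 mol × 58.326 g/mol = 443.86 g.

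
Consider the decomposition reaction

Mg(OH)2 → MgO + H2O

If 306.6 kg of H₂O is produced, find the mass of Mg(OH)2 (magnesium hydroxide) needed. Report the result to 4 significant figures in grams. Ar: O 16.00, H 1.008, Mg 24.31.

M(H2O) = 2(1.008) + 16.00 = 18.016 g/mol.
M(Mg(OH)2) = 24.31 + 2(16.00) + 2(1.008) = 58.326 g/mol.
Convert: 306.6 kg = 306600 g.
n(H2O) = 306600 g / 18.016 g/mol = 17018 mol.
From the equation the H2O:Mg(OH)2 mole ratio is 1:1, so n(Mg(OH)2) = 17018 × 1/1 = 17018 mol.
Mass of Mg(OH)2 = 17018 mol × 58.326 g/mol = 992600 g.

992600 g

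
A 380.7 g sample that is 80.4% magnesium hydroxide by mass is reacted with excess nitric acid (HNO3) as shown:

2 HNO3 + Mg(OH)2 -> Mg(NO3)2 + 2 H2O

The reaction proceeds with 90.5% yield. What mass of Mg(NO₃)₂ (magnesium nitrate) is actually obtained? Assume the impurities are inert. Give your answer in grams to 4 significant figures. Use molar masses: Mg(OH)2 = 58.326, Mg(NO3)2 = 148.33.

Pure Mg(OH)2 available = 380.7 g × 0.804 = 306.08 g.
n(Mg(OH)2) = 306.08 g / 58.326 g/mol = 5.2478 mol.
From the equation the Mg(OH)2:Mg(NO3)2 mole ratio is 1:1, so n(Mg(NO3)2) = 5.2478 × 1/1 = 5.2478 mol.
Mass of Mg(NO3)2 = 5.2478 mol × 148.33 g/mol = 778.41 g.
Actual mass collected = 778.41 g × 0.905 = 704.46 g.

704.5 g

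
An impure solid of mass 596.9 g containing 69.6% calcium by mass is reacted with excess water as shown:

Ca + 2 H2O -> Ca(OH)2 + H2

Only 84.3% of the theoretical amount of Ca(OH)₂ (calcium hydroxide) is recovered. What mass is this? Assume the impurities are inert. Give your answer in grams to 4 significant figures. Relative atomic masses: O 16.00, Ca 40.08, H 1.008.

647.4 g

Pure Ca available = 596.9 g × 0.696 = 415.44 g.
M(Ca) = 40.08 g/mol.
M(Ca(OH)2) = 40.08 + 2(16.00) + 2(1.008) = 74.096 g/mol.
n(Ca) = 415.44 g / 40.08 g/mol = 10.365 mol.
From the equation the Ca:Ca(OH)2 mole ratio is 1:1, so n(Ca(OH)2) = 10.365 × 1/1 = 10.365 mol.
Mass of Ca(OH)2 = 10.365 mol × 74.096 g/mol = 768.03 g.
Actual mass collected = 768.03 g × 0.843 = 647.45 g.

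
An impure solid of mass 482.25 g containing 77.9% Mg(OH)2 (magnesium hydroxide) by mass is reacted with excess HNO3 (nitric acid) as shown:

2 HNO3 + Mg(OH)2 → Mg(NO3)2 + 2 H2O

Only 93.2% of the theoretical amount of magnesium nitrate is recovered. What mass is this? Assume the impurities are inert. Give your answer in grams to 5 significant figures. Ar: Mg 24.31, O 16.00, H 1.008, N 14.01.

890.41 g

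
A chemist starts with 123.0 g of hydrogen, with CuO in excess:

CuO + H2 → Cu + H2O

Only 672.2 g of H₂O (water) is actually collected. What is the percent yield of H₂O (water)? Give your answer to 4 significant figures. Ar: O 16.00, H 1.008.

M(H2) = 2(1.008) = 2.016 g/mol.
M(H2O) = 2(1.008) + 16.00 = 18.016 g/mol.
n(H2) = 123.00 g / 2.016 g/mol = 61.012 mol.
From the equation the H2:H2O mole ratio is 1:1, so n(H2O) = 61.012 × 1/1 = 61.012 mol.
Mass of H2O = 61.012 mol × 18.016 g/mol = 1099.2 g.
This is the theoretical yield. Percent yield = 672.2 g / 1099.2 g × 100% = 61.154%.

61.15 %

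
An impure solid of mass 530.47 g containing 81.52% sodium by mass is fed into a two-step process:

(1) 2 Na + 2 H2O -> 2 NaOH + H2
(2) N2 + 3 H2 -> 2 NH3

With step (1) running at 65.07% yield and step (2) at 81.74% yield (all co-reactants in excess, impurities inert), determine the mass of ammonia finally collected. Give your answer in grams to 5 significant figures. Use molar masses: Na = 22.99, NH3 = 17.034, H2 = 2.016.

56.806 g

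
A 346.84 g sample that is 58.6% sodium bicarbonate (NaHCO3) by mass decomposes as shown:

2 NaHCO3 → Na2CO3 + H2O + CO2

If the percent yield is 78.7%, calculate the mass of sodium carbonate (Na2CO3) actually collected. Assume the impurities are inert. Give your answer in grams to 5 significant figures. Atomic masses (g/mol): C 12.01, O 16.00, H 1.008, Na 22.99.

Pure NaHCO3 available = 346.84 g × 0.586 = 203.248 g.
M(NaHCO3) = 22.99 + 1.008 + 12.01 + 3(16.00) = 84.008 g/mol.
M(Na2CO3) = 2(22.99) + 12.01 + 3(16.00) = 105.99 g/mol.
n(NaHCO3) = 203.248 g / 84.008 g/mol = 2.41939 mol.
From the equation the NaHCO3:Na2CO3 mole ratio is 2:1, so n(Na2CO3) = 2.41939 × 1/2 = 1.20970 mol.
Mass of Na2CO3 = 1.20970 mol × 105.99 g/mol = 128.216 g.
Actual mass collected = 128.216 g × 0.787 = 100.906 g.

100.91 g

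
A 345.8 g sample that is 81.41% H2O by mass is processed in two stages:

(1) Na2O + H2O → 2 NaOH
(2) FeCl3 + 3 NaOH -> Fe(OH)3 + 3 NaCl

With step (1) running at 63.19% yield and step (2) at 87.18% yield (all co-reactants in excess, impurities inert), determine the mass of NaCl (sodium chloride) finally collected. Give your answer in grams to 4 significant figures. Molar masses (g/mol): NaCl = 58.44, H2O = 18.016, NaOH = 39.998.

1006 g

Pure H2O = 345.8 × 0.8141 = 281.52 g.
n(H2O) = 281.52 / 18.016 = 15.626 mol.
Step 1 (H2O:NaOH = 1:2): theoretical n(NaOH) = 31.252 mol; at 63.19% yield, n(NaOH) = 19.748 mol.
Step 2 (NaOH:NaCl = 3:3): theoretical n(NaCl) = 19.748 mol, so theoretical mass = 19.748 × 58.44 = 1154.1 g.
At 87.18% yield, actual mass of NaCl = 1154.1 × 0.8718 = 1006.1 g.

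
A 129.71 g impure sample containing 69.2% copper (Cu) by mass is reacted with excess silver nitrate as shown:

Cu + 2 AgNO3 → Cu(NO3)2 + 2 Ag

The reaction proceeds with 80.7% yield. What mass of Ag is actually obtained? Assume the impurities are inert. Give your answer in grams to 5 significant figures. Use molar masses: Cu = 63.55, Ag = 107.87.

Pure Cu available = 129.71 g × 0.692 = 89.7593 g.
n(Cu) = 89.7593 g / 63.55 g/mol = 1.41242 mol.
From the equation the Cu:Ag mole ratio is 1:2, so n(Ag) = 1.41242 × 2/1 = 2.82484 mol.
Mass of Ag = 2.82484 mol × 107.87 g/mol = 304.716 g.
Actual mass collected = 304.716 g × 0.807 = 245.905 g.

245.91 g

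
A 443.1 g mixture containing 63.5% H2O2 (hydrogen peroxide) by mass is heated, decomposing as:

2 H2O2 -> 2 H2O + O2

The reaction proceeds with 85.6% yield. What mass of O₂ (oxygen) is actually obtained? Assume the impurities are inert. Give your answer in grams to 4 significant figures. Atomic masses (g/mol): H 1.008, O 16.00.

Pure H2O2 available = 443.1 g × 0.635 = 281.37 g.
M(H2O2) = 2(1.008) + 2(16.00) = 34.016 g/mol.
M(O2) = 2(16.00) = 32.00 g/mol.
n(H2O2) = 281.37 g / 34.016 g/mol = 8.2717 mol.
From the equation the H2O2:O2 mole ratio is 2:1, so n(O2) = 8.2717 × 1/2 = 4.1358 mol.
Mass of O2 = 4.1358 mol × 32.00 g/mol = 132.35 g.
Actual mass collected = 132.35 g × 0.856 = 113.29 g.

113.3 g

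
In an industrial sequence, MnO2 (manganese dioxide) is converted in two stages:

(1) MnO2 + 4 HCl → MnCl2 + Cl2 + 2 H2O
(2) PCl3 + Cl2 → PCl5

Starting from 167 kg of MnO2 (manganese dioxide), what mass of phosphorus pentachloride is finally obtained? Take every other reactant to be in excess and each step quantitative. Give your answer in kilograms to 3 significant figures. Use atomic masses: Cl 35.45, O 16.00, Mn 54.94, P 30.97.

M(MnO2) = 54.94 + 2(16.00) = 86.94 g/mol.
M(PCl5) = 30.97 + 5(35.45) = 208.22 g/mol.
167 kg = 167000 g.
n(MnO2) = 167000 / 86.94 = 1921 mol.
Step 1 gives a 1:1 ratio of MnO2 to Cl2, so n(Cl2) = 1921 mol.
In step 2 the Cl2:PCl5 ratio is 1:1, so n(PCl5) = 1921 mol.
Mass of PCl5 = 1921 × 208.22 = 400000 g = 400 kg.

400 kg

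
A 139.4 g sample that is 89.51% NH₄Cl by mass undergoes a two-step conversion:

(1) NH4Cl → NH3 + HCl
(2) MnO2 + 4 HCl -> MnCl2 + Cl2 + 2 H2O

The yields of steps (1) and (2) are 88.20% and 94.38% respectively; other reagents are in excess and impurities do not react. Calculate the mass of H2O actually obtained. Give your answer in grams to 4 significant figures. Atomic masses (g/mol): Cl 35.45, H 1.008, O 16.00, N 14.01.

Pure NH4Cl = 139.4 × 0.8951 = 124.78 g.
M(NH4Cl) = 14.01 + 4(1.008) + 35.45 = 53.492 g/mol.
M(H2O) = 2(1.008) + 16.00 = 18.016 g/mol.
n(NH4Cl) = 124.78 / 53.492 = 2.3326 mol.
Step 1 (NH4Cl:HCl = 1:1): theoretical n(HCl) = 2.3326 mol; at 88.20% yield, n(HCl) = 2.0574 mol.
Step 2 (HCl:H2O = 4:2): theoretical n(H2O) = 1.0287 mol, so theoretical mass = 1.0287 × 18.016 = 18.533 g.
At 94.38% yield, actual mass of H2O = 18.533 × 0.9438 = 17.491 g.

17.49 g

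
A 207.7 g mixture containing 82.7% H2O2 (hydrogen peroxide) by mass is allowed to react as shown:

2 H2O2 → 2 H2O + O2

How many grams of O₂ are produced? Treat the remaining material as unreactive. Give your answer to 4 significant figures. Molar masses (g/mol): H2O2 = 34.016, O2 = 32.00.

80.79 g

Mass of pure H2O2 = 207.7 g × 0.827 = 171.77 g.
n(H2O2) = 171.77 g / 34.016 g/mol = 5.0496 mol.
From the equation the H2O2:O2 mole ratio is 2:1, so n(O2) = 5.0496 × 1/2 = 2.5248 mol.
Mass of O2 = 2.5248 mol × 32.00 g/mol = 80.794 g.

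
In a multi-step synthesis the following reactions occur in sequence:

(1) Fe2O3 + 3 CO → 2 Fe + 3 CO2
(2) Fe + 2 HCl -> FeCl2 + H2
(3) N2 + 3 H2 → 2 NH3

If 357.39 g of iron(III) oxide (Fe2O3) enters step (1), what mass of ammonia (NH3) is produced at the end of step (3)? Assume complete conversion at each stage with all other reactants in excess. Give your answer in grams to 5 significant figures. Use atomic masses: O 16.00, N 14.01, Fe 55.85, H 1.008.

M(Fe2O3) = 2(55.85) + 3(16.00) = 159.70 g/mol.
M(NH3) = 14.01 + 3(1.008) = 17.034 g/mol.
n(Fe2O3) = 357.39 / 159.70 = 2.23788 mol.
Reaction (1): Fe2O3→Fe ratio 1:2 ⇒ n(Fe) = 4.47577 mol.
Reaction (2): Fe→H2 ratio 1:1 ⇒ n(H2) = 4.47577 mol.
Reaction (3): H2→NH3 ratio 3:2 ⇒ n(NH3) = 2.98384 mol.
Mass of NH3 = 2.98384 × 17.034 = 50.8268 g.

50.827 g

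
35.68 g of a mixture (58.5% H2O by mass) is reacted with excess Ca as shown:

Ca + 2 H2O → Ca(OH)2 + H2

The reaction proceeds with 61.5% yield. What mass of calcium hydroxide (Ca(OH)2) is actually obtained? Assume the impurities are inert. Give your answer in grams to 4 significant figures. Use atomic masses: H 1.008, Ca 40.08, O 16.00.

26.40 g

Pure H2O available = 35.68 g × 0.585 = 20.873 g.
M(H2O) = 2(1.008) + 16.00 = 18.016 g/mol.
M(Ca(OH)2) = 40.08 + 2(16.00) + 2(1.008) = 74.096 g/mol.
n(H2O) = 20.873 g / 18.016 g/mol = 1.1586 mol.
From the equation the H2O:Ca(OH)2 mole ratio is 2:1, so n(Ca(OH)2) = 1.1586 × 1/2 = 0.57929 mol.
Mass of Ca(OH)2 = 0.57929 mol × 74.096 g/mol = 42.923 g.
Actual mass collected = 42.923 g × 0.615 = 26.397 g.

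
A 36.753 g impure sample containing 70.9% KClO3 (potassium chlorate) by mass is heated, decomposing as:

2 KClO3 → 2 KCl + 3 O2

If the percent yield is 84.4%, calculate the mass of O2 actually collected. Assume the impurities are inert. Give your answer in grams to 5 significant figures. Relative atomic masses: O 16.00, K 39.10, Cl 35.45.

8.6141 g

Pure KClO3 available = 36.753 g × 0.709 = 26.0579 g.
M(KClO3) = 39.10 + 35.45 + 3(16.00) = 122.55 g/mol.
M(O2) = 2(16.00) = 32.00 g/mol.
n(KClO3) = 26.0579 g / 122.55 g/mol = 0.212631 mol.
From the equation the KClO3:O2 mole ratio is 2:3, so n(O2) = 0.212631 × 3/2 = 0.318946 mol.
Mass of O2 = 0.318946 mol × 32.00 g/mol = 10.2063 g.
Actual mass collected = 10.2063 g × 0.844 = 8.61409 g.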